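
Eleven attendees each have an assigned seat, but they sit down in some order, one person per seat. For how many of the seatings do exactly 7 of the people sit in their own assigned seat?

2970

Pick the 7 fixed positions: C(11,7) = 330 ways.
The remaining 4 must be deranged: !4 = 9.
Total: 330 × 9 = 2970.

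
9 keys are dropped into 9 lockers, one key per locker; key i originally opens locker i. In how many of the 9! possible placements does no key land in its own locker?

The subfactorial !9 = [9!/e] (nearest integer).
9! = 362880, and 362880/e ≈ 133496.09, so !9 = 133496.

133496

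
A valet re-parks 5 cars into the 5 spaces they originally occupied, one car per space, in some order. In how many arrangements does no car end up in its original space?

44

The subfactorial !5 = [5!/e] (nearest integer).
5! = 120, and 120/e ≈ 44.15, so !5 = 44.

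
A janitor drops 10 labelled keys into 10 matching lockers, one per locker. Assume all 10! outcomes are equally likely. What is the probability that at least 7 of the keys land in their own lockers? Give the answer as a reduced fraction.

Favorable outcomes: Σ_{i≥7} C(10,i)·!(10-i) = 120·2 + 45·1 + 10·0 + 1·1 = 286.
Total outcomes: 10! = 3628800.
Probability = 286/3628800 = 143/1814400.

143/1814400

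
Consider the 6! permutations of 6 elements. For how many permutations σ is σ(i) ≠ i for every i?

265

The number of derangements of 6 is !6 = Σ_{k=0}^{6} (-1)^k·6!/k!
= 6! - 6!/1! + 6!/2! - 6!/3! + 6!/4! - 6!/5! + 6!/6!
= 720 - 720 + 360 - 120 + 30 - 6 + 1
= 265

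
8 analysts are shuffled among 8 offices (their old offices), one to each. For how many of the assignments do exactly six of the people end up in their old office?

Pick the 6 fixed positions: C(8,6) = 28 ways.
The other 2 form a derangement: !2 = 1.
Total: 28 × 1 = 28.

28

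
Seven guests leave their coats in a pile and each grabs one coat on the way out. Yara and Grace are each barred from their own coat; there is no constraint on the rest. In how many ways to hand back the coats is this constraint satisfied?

Let A_j be the event that the j-th constrained one is fixed. By inclusion-exclusion over the 2 events:
Σ_{j=0}^{2} (-1)^j C(2,j)(7-j)!
= C(2,0)·7! - C(2,1)·6! + C(2,2)·5!
= 5040 - 1440 + 120
= 3720

3720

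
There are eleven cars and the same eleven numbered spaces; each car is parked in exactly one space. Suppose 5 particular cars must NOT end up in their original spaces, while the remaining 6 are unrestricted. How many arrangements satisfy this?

25022880

Inclusion-exclusion on the 5 forbidden self-matches:
Σ_{j=0}^{5} (-1)^j C(5,j)(11-j)!
= C(5,0)·11! - C(5,1)·10! + C(5,2)·9! - C(5,3)·8! + C(5,4)·7! - C(5,5)·6!
= 39916800 - 18144000 + 3628800 - 403200 + 25200 - 720
= 25022880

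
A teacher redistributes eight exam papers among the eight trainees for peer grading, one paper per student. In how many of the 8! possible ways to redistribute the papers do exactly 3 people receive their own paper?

2464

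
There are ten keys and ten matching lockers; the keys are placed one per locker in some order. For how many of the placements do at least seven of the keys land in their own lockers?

286

Sum C(10,i)·!(10-i) for i = 7..10:
  i=7: C(10,7)·!3 = 120·2 = 240
  i=8: C(10,8)·!2 = 45·1 = 45
  i=9: C(10,9)·!1 = 10·0 = 0
  i=10: C(10,10)·!0 = 1·1 = 1
Total = 286.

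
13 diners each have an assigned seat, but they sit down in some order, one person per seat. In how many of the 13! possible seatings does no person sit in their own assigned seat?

Recurrence: !13 = 12·(!12 + !11).
!13 = 12·(176214841 + 14684570) = 12·190899411 = 2290792932

2290792932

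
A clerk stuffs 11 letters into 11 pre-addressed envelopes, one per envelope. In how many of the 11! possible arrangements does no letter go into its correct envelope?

14684570

Recurrence: !11 = 11·!10 + (-1)^11.
!11 = 11·1334961 - 1 = 14684570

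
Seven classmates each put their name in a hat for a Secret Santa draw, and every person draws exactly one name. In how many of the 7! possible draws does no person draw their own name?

1854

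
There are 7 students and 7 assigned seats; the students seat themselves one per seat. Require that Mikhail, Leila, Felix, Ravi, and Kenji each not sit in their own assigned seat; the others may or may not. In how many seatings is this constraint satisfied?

Inclusion-exclusion on the 5 forbidden self-matches:
Σ_{j=0}^{5} (-1)^j C(5,j)(7-j)!
= C(5,0)·7! - C(5,1)·6! + C(5,2)·5! - C(5,3)·4! + C(5,4)·3! - C(5,5)·2!
= 5040 - 3600 + 1200 - 240 + 30 - 2
= 2428

2428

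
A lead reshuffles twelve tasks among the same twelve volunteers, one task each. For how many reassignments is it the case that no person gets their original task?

176214841

!12 = 12! · Σ_{k=0}^{12} (-1)^k/k!
= 12! - 12!/1! + 12!/2! - 12!/3! + 12!/4! - 12!/5! + 12!/6! - 12!/7! + 12!/8! - 12!/9! + 12!/10! - 12!/11! + 12!/12!
= 479001600 - 479001600 + 239500800 - 79833600 + 19958400 - 3991680 + 665280 - 95040 + 11880 - 1320 + 132 - 12 + 1
= 176214841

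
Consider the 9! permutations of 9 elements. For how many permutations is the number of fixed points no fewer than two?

95887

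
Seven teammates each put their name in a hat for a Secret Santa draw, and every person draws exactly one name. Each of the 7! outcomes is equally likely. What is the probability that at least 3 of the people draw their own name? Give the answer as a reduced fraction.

407/5040

Favorable outcomes: Σ_{i≥3} C(7,i)·!(7-i) = 35·9 + 35·2 + 21·1 + 7·0 + 1·1 = 407.
Total outcomes: 7! = 5040.
Probability = 407/5040 = 407/5040.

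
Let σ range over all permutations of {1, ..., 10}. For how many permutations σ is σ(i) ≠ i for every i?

Recurrence: !10 = 10·!9 + (-1)^10.
!10 = 10·133496 + 1 = 1334961

1334961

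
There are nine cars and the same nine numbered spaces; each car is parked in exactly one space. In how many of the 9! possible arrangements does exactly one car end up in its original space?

133497

Choose which one of the 9 is fixed: C(9,1) = 9.
The remaining 8 must be deranged: !8 = 14833.
Total: 9 × 14833 = 133497.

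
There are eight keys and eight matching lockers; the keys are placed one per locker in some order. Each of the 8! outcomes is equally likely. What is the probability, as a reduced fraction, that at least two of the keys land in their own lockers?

2131/8064

Favorable outcomes: Σ_{i≥2} C(8,i)·!(8-i) = 28·265 + 56·44 + 70·9 + 56·2 + 28·1 + 8·0 + 1·1 = 10655.
Total outcomes: 8! = 40320.
Probability = 10655/40320 = 2131/8064.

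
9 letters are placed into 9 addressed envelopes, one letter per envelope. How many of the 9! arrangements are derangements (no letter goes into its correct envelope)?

133496

Use !n = (n-1)(!(n-1) + !(n-2)).
!9 = 8·(14833 + 1854) = 8·16687 = 133496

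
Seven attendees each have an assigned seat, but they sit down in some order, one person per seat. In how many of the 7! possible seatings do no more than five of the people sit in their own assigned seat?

5039

# with exactly i fixed is C(7,i)·!(7-i); sum over i=0..5:
  i=0: C(7,0)·!7 = 1·1854 = 1854
  i=1: C(7,1)·!6 = 7·265 = 1855
  i=2: C(7,2)·!5 = 21·44 = 924
  i=3: C(7,3)·!4 = 35·9 = 315
  i=4: C(7,4)·!3 = 35·2 = 70
  i=5: C(7,5)·!2 = 21·1 = 21
Total = 5039.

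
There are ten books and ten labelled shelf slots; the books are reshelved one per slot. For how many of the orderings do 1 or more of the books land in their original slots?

Sum C(10,i)·!(10-i) for i = 1..10:
  i=1: C(10,1)·!9 = 10·133496 = 1334960
  i=2: C(10,2)·!8 = 45·14833 = 667485
  i=3: C(10,3)·!7 = 120·1854 = 222480
  i=4: C(10,4)·!6 = 210·265 = 55650
  i=5: C(10,5)·!5 = 252·44 = 11088
  i=6: C(10,6)·!4 = 210·9 = 1890
  i=7: C(10,7)·!3 = 120·2 = 240
  i=8: C(10,8)·!2 = 45·1 = 45
  i=9: C(10,9)·!1 = 10·0 = 0
  i=10: C(10,10)·!0 = 1·1 = 1
Total = 2293839.

2293839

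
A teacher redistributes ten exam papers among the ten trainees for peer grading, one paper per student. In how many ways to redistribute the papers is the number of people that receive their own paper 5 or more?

# with exactly i fixed is C(10,i)·!(10-i); sum over i=5..10:
  i=5: C(10,5)·!5 = 252·44 = 11088
  i=6: C(10,6)·!4 = 210·9 = 1890
  i=7: C(10,7)·!3 = 120·2 = 240
  i=8: C(10,8)·!2 = 45·1 = 45
  i=9: C(10,9)·!1 = 10·0 = 0
  i=10: C(10,10)·!0 = 1·1 = 1
Total = 13264.

13264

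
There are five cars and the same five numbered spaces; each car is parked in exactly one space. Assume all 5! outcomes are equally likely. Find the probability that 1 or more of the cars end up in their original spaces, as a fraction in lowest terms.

19/30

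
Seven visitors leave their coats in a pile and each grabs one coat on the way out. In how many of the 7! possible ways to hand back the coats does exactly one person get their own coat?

1855

Pick the single fixed position: C(7,1) = 7 ways.
The remaining 6 must be deranged: !6 = 265.
Total: 7 × 265 = 1855.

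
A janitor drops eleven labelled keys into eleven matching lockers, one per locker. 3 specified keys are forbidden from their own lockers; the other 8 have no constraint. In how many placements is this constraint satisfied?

30078720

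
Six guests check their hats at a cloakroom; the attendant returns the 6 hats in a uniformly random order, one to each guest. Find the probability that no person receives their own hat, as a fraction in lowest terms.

Favorable outcomes: !6 = 265.
Total outcomes: 6! = 720.
Probability = 265/720 = 53/144.

53/144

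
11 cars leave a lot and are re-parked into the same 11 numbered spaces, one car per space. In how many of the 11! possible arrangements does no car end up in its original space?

14684570

!11 = 11! · Σ_{k=0}^{11} (-1)^k/k!
= 11! - 11!/1! + 11!/2! - 11!/3! + 11!/4! - 11!/5! + 11!/6! - 11!/7! + 11!/8! - 11!/9! + 11!/10! - 11!/11!
= 39916800 - 39916800 + 19958400 - 6652800 + 1663200 - 332640 + 55440 - 7920 + 990 - 110 + 11 - 1
= 14684570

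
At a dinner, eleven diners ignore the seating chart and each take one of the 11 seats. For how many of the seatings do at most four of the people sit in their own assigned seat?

Sum C(11,i)·!(11-i) for i = 0..4:
  i=0: C(11,0)·!11 = 1·14684570 = 14684570
  i=1: C(11,1)·!10 = 11·1334961 = 14684571
  i=2: C(11,2)·!9 = 55·133496 = 7342280
  i=3: C(11,3)·!8 = 165·14833 = 2447445
  i=4: C(11,4)·!7 = 330·1854 = 611820
Total = 39770686.

39770686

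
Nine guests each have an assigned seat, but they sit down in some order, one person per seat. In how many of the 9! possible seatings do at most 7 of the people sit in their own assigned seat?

362879

Sum C(9,i)·!(9-i) for i = 0..7:
  i=0: C(9,0)·!9 = 1·133496 = 133496
  i=1: C(9,1)·!8 = 9·14833 = 133497
  i=2: C(9,2)·!7 = 36·1854 = 66744
  i=3: C(9,3)·!6 = 84·265 = 22260
  i=4: C(9,4)·!5 = 126·44 = 5544
  i=5: C(9,5)·!4 = 126·9 = 1134
  i=6: C(9,6)·!3 = 84·2 = 168
  i=7: C(9,7)·!2 = 36·1 = 36
Total = 362879.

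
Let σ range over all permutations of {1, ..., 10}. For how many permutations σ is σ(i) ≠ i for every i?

1334961

The subfactorial !10 = [10!/e] (nearest integer).
10! = 3628800, and 3628800/e ≈ 1334960.92, so !10 = 1334961.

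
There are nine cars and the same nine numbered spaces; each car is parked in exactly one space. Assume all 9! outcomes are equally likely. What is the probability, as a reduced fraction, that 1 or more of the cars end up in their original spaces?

Favorable outcomes: Σ_{i≥1} C(9,i)·!(9-i) = 9·14833 + 36·1854 + 84·265 + 126·44 + 126·9 + 84·2 + 36·1 + 9·0 + 1·1 = 229384.
Total outcomes: 9! = 362880.
Probability = 229384/362880 = 28673/45360.

28673/45360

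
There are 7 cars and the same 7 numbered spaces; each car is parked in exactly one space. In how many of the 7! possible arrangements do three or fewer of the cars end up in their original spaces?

4948

# with exactly i fixed is C(7,i)·!(7-i); sum over i=0..3:
  i=0: C(7,0)·!7 = 1·1854 = 1854
  i=1: C(7,1)·!6 = 7·265 = 1855
  i=2: C(7,2)·!5 = 21·44 = 924
  i=3: C(7,3)·!4 = 35·9 = 315
Total = 4948.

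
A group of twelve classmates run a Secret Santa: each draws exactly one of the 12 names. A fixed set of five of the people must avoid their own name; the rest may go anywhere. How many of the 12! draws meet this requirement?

312273360

Let A_j be the event that the j-th constrained one is fixed. By inclusion-exclusion over the 5 events:
Σ_{j=0}^{5} (-1)^j C(5,j)(12-j)!
= C(5,0)·12! - C(5,1)·11! + C(5,2)·10! - C(5,3)·9! + C(5,4)·8! - C(5,5)·7!
= 479001600 - 199584000 + 36288000 - 3628800 + 201600 - 5040
= 312273360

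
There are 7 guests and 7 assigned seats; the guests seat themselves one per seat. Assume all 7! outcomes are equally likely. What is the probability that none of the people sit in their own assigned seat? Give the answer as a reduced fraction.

103/280

Favorable outcomes: !7 = 1854.
Total outcomes: 7! = 5040.
Probability = 1854/5040 = 103/280.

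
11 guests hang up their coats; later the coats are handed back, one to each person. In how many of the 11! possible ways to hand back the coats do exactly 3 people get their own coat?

Pick the 3 fixed positions: C(11,3) = 165 ways.
The other 8 form a derangement: !8 = 14833.
Total: 165 × 14833 = 2447445.

2447445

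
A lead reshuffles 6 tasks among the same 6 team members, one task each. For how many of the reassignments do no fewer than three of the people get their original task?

# with exactly i fixed is C(6,i)·!(6-i); sum over i=3..6:
  i=3: C(6,3)·!3 = 20·2 = 40
  i=4: C(6,4)·!2 = 15·1 = 15
  i=5: C(6,5)·!1 = 6·0 = 0
  i=6: C(6,6)·!0 = 1·1 = 1
Total = 56.

56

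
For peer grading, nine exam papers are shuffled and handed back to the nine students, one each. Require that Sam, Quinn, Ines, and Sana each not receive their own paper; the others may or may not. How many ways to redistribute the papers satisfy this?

229080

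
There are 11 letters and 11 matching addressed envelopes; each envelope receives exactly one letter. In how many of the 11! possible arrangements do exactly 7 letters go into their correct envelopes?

Choose which 7 of the 11 are fixed: C(11,7) = 330.
The remaining 4 must be deranged: !4 = 9.
Total: 330 × 9 = 2970.

2970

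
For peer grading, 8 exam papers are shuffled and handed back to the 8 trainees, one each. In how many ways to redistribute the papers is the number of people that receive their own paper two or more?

10655

Sum C(8,i)·!(8-i) for i = 2..8:
  i=2: C(8,2)·!6 = 28·265 = 7420
  i=3: C(8,3)·!5 = 56·44 = 2464
  i=4: C(8,4)·!4 = 70·9 = 630
  i=5: C(8,5)·!3 = 56·2 = 112
  i=6: C(8,6)·!2 = 28·1 = 28
  i=7: C(8,7)·!1 = 8·0 = 0
  i=8: C(8,8)·!0 = 1·1 = 1
Total = 10655.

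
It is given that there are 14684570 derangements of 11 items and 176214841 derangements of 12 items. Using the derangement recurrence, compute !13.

2290792932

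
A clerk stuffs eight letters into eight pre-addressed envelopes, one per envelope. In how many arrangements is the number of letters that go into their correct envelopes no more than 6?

# with exactly i fixed is C(8,i)·!(8-i); sum over i=0..6:
  i=0: C(8,0)·!8 = 1·14833 = 14833
  i=1: C(8,1)·!7 = 8·1854 = 14832
  i=2: C(8,2)·!6 = 28·265 = 7420
  i=3: C(8,3)·!5 = 56·44 = 2464
  i=4: C(8,4)·!4 = 70·9 = 630
  i=5: C(8,5)·!3 = 56·2 = 112
  i=6: C(8,6)·!2 = 28·1 = 28
Total = 40319.

40319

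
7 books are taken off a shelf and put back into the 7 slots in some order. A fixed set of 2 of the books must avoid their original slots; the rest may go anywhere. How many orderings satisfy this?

Let A_j be the event that the j-th constrained one is fixed. By inclusion-exclusion over the 2 events:
Σ_{j=0}^{2} (-1)^j C(2,j)(7-j)!
= C(2,0)·7! - C(2,1)·6! + C(2,2)·5!
= 5040 - 1440 + 120
= 3720

3720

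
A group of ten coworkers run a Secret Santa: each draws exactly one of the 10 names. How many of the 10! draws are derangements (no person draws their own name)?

By inclusion-exclusion, !10 = Σ (-1)^k · 10!/k! for k=0..10
= 10! - 10!/1! + 10!/2! - 10!/3! + 10!/4! - 10!/5! + 10!/6! - 10!/7! + 10!/8! - 10!/9! + 10!/10!
= 3628800 - 3628800 + 1814400 - 604800 + 151200 - 30240 + 5040 - 720 + 90 - 10 + 1
= 1334961

1334961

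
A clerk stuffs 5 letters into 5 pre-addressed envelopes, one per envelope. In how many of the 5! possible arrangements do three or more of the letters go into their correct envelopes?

11

# with exactly i fixed is C(5,i)·!(5-i); sum over i=3..5:
  i=3: C(5,3)·!2 = 10·1 = 10
  i=4: C(5,4)·!1 = 5·0 = 0
  i=5: C(5,5)·!0 = 1·1 = 1
Total = 11.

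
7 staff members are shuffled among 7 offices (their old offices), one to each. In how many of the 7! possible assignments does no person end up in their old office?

1854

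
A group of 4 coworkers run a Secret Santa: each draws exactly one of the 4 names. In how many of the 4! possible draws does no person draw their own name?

9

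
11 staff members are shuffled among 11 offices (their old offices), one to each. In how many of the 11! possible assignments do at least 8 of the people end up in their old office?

# with exactly i fixed is C(11,i)·!(11-i); sum over i=8..11:
  i=8: C(11,8)·!3 = 165·2 = 330
  i=9: C(11,9)·!2 = 55·1 = 55
  i=10: C(11,10)·!1 = 11·0 = 0
  i=11: C(11,11)·!0 = 1·1 = 1
Total = 386.

386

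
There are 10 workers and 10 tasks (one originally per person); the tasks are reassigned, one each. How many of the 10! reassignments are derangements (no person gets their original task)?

1334961

The subfactorial !10 = [10!/e] (nearest integer).
10! = 3628800, and 3628800/e ≈ 1334960.92, so !10 = 1334961.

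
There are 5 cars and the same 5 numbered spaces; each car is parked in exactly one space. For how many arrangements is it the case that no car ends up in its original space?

44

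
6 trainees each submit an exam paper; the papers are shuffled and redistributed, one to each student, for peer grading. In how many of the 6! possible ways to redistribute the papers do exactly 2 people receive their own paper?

Pick the 2 fixed positions: C(6,2) = 15 ways.
The other 4 form a derangement: !4 = 9.
Total: 15 × 9 = 135.

135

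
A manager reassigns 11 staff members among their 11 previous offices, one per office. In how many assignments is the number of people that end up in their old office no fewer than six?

# with exactly i fixed is C(11,i)·!(11-i); sum over i=6..11:
  i=6: C(11,6)·!5 = 462·44 = 20328
  i=7: C(11,7)·!4 = 330·9 = 2970
  i=8: C(11,8)·!3 = 165·2 = 330
  i=9: C(11,9)·!2 = 55·1 = 55
  i=10: C(11,10)·!1 = 11·0 = 0
  i=11: C(11,11)·!0 = 1·1 = 1
Total = 23684.

23684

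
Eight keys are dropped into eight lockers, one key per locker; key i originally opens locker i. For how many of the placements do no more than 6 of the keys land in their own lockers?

40319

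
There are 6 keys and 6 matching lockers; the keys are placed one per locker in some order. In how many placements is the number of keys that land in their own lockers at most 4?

719

# with exactly i fixed is C(6,i)·!(6-i); sum over i=0..4:
  i=0: C(6,0)·!6 = 1·265 = 265
  i=1: C(6,1)·!5 = 6·44 = 264
  i=2: C(6,2)·!4 = 15·9 = 135
  i=3: C(6,3)·!3 = 20·2 = 40
  i=4: C(6,4)·!2 = 15·1 = 15
Total = 719.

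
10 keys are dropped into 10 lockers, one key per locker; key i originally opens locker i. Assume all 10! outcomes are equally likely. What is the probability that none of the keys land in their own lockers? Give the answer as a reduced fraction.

16481/44800

Favorable outcomes: !10 = 1334961.
Total outcomes: 10! = 3628800.
Probability = 1334961/3628800 = 16481/44800.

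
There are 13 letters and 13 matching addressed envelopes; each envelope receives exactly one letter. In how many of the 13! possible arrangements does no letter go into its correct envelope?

2290792932

Recurrence: !13 = 12·(!12 + !11).
!13 = 12·(176214841 + 14684570) = 12·190899411 = 2290792932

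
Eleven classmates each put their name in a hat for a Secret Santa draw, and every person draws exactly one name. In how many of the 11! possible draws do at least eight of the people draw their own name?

Sum C(11,i)·!(11-i) for i = 8..11:
  i=8: C(11,8)·!3 = 165·2 = 330
  i=9: C(11,9)·!2 = 55·1 = 55
  i=10: C(11,10)·!1 = 11·0 = 0
  i=11: C(11,11)·!0 = 1·1 = 1
Total = 386.

386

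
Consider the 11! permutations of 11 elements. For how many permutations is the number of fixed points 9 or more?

# with exactly i fixed is C(11,i)·!(11-i); sum over i=9..11:
  i=9: C(11,9)·!2 = 55·1 = 55
  i=10: C(11,10)·!1 = 11·0 = 0
  i=11: C(11,11)·!0 = 1·1 = 1
Total = 56.

56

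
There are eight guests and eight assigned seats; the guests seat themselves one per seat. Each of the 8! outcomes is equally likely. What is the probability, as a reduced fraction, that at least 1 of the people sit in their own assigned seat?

Favorable outcomes: Σ_{i≥1} C(8,i)·!(8-i) = 8·1854 + 28·265 + 56·44 + 70·9 + 56·2 + 28·1 + 8·0 + 1·1 = 25487.
Total outcomes: 8! = 40320.
Probability = 25487/40320 = 3641/5760.

3641/5760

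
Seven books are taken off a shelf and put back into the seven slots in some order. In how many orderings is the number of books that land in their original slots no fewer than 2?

1331

# with exactly i fixed is C(7,i)·!(7-i); sum over i=2..7:
  i=2: C(7,2)·!5 = 21·44 = 924
  i=3: C(7,3)·!4 = 35·9 = 315
  i=4: C(7,4)·!3 = 35·2 = 70
  i=5: C(7,5)·!2 = 21·1 = 21
  i=6: C(7,6)·!1 = 7·0 = 0
  i=7: C(7,7)·!0 = 1·1 = 1
Total = 1331.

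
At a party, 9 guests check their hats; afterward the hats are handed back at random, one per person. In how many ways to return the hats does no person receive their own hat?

133496

By inclusion-exclusion, !9 = Σ (-1)^k · 9!/k! for k=0..9
= 9! - 9!/1! + 9!/2! - 9!/3! + 9!/4! - 9!/5! + 9!/6! - 9!/7! + 9!/8! - 9!/9!
= 362880 - 362880 + 181440 - 60480 + 15120 - 3024 + 504 - 72 + 9 - 1
= 133496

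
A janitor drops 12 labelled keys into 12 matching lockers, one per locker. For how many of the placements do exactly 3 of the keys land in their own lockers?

29369120

Pick the 3 fixed positions: C(12,3) = 220 ways.
The remaining 9 must be deranged: !9 = 133496.
Total: 220 × 133496 = 29369120.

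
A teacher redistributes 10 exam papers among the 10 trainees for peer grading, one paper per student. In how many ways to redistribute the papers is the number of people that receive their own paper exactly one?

1334960

Pick the single fixed position: C(10,1) = 10 ways.
The remaining 9 must be deranged: !9 = 133496.
Total: 10 × 133496 = 1334960.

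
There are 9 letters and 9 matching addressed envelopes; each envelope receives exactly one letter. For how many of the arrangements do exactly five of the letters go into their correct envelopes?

1134

Pick the 5 fixed positions: C(9,5) = 126 ways.
The other 4 form a derangement: !4 = 9.
Total: 126 × 9 = 1134.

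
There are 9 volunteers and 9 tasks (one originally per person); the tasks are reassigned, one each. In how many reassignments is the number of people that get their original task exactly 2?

66744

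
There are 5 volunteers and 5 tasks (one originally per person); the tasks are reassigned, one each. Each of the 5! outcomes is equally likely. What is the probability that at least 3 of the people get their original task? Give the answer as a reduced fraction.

11/120

Favorable outcomes: Σ_{i≥3} C(5,i)·!(5-i) = 10·1 + 5·0 + 1·1 = 11.
Total outcomes: 5! = 120.
Probability = 11/120 = 11/120.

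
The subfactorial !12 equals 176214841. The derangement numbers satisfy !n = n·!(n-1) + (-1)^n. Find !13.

2290792932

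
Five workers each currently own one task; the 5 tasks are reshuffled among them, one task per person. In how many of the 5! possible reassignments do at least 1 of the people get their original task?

Sum C(5,i)·!(5-i) for i = 1..5:
  i=1: C(5,1)·!4 = 5·9 = 45
  i=2: C(5,2)·!3 = 10·2 = 20
  i=3: C(5,3)·!2 = 10·1 = 10
  i=4: C(5,4)·!1 = 5·0 = 0
  i=5: C(5,5)·!0 = 1·1 = 1
Total = 76.

76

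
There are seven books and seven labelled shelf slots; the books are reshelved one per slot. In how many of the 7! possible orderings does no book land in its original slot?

1854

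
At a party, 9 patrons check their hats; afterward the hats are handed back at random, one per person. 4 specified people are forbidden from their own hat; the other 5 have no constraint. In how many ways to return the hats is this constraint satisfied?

229080

Inclusion-exclusion on the 4 forbidden self-matches:
Σ_{j=0}^{4} (-1)^j C(4,j)(9-j)!
= C(4,0)·9! - C(4,1)·8! + C(4,2)·7! - C(4,3)·6! + C(4,4)·5!
= 362880 - 161280 + 30240 - 2880 + 120
= 229080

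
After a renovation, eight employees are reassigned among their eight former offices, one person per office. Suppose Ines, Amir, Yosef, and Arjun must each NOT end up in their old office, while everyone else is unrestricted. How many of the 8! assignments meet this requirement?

Inclusion-exclusion on the 4 forbidden self-matches:
Σ_{j=0}^{4} (-1)^j C(4,j)(8-j)!
= C(4,0)·8! - C(4,1)·7! + C(4,2)·6! - C(4,3)·5! + C(4,4)·4!
= 40320 - 20160 + 4320 - 480 + 24
= 24024

24024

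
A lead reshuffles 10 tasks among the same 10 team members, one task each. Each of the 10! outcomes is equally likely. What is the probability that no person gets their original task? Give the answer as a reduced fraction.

16481/44800

Favorable outcomes: !10 = 1334961.
Total outcomes: 10! = 3628800.
Probability = 1334961/3628800 = 16481/44800.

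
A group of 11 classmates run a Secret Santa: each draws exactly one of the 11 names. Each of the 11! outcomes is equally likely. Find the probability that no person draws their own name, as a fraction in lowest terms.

1468457/3991680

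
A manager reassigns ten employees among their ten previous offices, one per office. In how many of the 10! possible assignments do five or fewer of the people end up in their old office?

3626624

# with exactly i fixed is C(10,i)·!(10-i); sum over i=0..5:
  i=0: C(10,0)·!10 = 1·1334961 = 1334961
  i=1: C(10,1)·!9 = 10·133496 = 1334960
  i=2: C(10,2)·!8 = 45·14833 = 667485
  i=3: C(10,3)·!7 = 120·1854 = 222480
  i=4: C(10,4)·!6 = 210·265 = 55650
  i=5: C(10,5)·!5 = 252·44 = 11088
Total = 3626624.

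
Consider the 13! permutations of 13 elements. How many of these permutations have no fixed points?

2290792932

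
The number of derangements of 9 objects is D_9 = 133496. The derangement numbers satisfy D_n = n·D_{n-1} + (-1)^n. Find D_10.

1334961

D_10 = 10·133496 + 1 = 1334961.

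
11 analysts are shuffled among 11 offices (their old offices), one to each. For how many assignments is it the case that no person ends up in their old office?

!11 = 11! · Σ_{k=0}^{11} (-1)^k/k!
= 11! - 11!/1! + 11!/2! - 11!/3! + 11!/4! - 11!/5! + 11!/6! - 11!/7! + 11!/8! - 11!/9! + 11!/10! - 11!/11!
= 39916800 - 39916800 + 19958400 - 6652800 + 1663200 - 332640 + 55440 - 7920 + 990 - 110 + 11 - 1
= 14684570

14684570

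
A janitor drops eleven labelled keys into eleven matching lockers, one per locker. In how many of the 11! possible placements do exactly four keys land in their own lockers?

Pick the 4 fixed positions: C(11,4) = 330 ways.
The other 7 form a derangement: !7 = 1854.
Total: 330 × 1854 = 611820.

611820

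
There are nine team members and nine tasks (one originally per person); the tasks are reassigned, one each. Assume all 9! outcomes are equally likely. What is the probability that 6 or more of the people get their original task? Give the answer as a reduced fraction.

Favorable outcomes: Σ_{i≥6} C(9,i)·!(9-i) = 84·2 + 36·1 + 9·0 + 1·1 = 205.
Total outcomes: 9! = 362880.
Probability = 205/362880 = 41/72576.

41/72576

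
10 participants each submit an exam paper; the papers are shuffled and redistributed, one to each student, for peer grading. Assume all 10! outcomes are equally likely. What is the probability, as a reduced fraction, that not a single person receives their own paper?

Favorable outcomes: !10 = 1334961.
Total outcomes: 10! = 3628800.
Probability = 1334961/3628800 = 16481/44800.

16481/44800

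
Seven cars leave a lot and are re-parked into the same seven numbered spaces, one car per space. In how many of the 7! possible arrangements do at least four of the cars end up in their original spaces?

# with exactly i fixed is C(7,i)·!(7-i); sum over i=4..7:
  i=4: C(7,4)·!3 = 35·2 = 70
  i=5: C(7,5)·!2 = 21·1 = 21
  i=6: C(7,6)·!1 = 7·0 = 0
  i=7: C(7,7)·!0 = 1·1 = 1
Total = 92.

92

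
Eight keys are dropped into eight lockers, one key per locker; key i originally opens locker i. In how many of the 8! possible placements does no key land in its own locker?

Use !n = n·!(n-1) + (-1)^n.
!8 = 8·1854 + 1 = 14833

14833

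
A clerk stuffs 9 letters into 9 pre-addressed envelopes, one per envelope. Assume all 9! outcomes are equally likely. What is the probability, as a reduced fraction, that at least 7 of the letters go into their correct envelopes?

Favorable outcomes: Σ_{i≥7} C(9,i)·!(9-i) = 36·1 + 9·0 + 1·1 = 37.
Total outcomes: 9! = 362880.
Probability = 37/362880 = 37/362880.

37/362880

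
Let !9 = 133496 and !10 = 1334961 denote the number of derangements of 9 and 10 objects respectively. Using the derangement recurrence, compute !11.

!11 = (11-1)·(!10 + !9) = 10·(1334961 + 133496) = 10·1468457 = 14684570.

14684570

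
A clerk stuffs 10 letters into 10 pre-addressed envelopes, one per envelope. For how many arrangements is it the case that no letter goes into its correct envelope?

Recurrence: !10 = 9·(!9 + !8).
!10 = 9·(133496 + 14833) = 9·148329 = 1334961

1334961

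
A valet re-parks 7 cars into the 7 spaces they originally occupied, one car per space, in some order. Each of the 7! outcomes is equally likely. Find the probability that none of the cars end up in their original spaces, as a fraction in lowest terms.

103/280

Favorable outcomes: !7 = 1854.
Total outcomes: 7! = 5040.
Probability = 1854/5040 = 103/280.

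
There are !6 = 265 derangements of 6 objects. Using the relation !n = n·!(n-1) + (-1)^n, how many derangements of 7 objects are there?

!7 = 7·265 - 1 = 1854.

1854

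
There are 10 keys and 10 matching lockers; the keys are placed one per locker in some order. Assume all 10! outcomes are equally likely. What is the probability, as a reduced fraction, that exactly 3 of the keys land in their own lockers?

103/1680

Favorable outcomes: C(10,3)·!7 = 120·1854 = 222480.
Total outcomes: 10! = 3628800.
Probability = 222480/3628800 = 103/1680.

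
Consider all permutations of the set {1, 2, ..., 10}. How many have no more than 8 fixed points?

3628799

# with exactly i fixed is C(10,i)·!(10-i); sum over i=0..8:
  i=0: C(10,0)·!10 = 1·1334961 = 1334961
  i=1: C(10,1)·!9 = 10·133496 = 1334960
  i=2: C(10,2)·!8 = 45·14833 = 667485
  i=3: C(10,3)·!7 = 120·1854 = 222480
  i=4: C(10,4)·!6 = 210·265 = 55650
  i=5: C(10,5)·!5 = 252·44 = 11088
  i=6: C(10,6)·!4 = 210·9 = 1890
  i=7: C(10,7)·!3 = 120·2 = 240
  i=8: C(10,8)·!2 = 45·1 = 45
Total = 3628799.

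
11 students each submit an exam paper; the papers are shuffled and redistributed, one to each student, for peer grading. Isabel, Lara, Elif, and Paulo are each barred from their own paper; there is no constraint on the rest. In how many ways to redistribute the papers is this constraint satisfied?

27422640

Let A_j be the event that the j-th constrained one is fixed. By inclusion-exclusion over the 4 events:
Σ_{j=0}^{4} (-1)^j C(4,j)(11-j)!
= C(4,0)·11! - C(4,1)·10! + C(4,2)·9! - C(4,3)·8! + C(4,4)·7!
= 39916800 - 14515200 + 2177280 - 161280 + 5040
= 27422640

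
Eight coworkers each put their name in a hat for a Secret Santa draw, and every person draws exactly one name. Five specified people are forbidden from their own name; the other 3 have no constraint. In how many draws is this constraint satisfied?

Let A_j be the event that the j-th constrained one is fixed. By inclusion-exclusion over the 5 events:
Σ_{j=0}^{5} (-1)^j C(5,j)(8-j)!
= C(5,0)·8! - C(5,1)·7! + C(5,2)·6! - C(5,3)·5! + C(5,4)·4! - C(5,5)·3!
= 40320 - 25200 + 7200 - 1200 + 120 - 6
= 21234

21234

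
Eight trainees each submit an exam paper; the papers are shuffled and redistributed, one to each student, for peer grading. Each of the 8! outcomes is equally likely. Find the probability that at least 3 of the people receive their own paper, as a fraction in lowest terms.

647/8064

Favorable outcomes: Σ_{i≥3} C(8,i)·!(8-i) = 56·44 + 70·9 + 56·2 + 28·1 + 8·0 + 1·1 = 3235.
Total outcomes: 8! = 40320.
Probability = 3235/40320 = 647/8064.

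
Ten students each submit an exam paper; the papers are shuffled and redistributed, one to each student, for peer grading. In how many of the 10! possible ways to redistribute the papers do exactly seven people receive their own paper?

240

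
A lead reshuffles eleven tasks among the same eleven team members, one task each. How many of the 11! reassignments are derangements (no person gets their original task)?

By inclusion-exclusion, !11 = Σ (-1)^k · 11!/k! for k=0..11
= 11! - 11!/1! + 11!/2! - 11!/3! + 11!/4! - 11!/5! + 11!/6! - 11!/7! + 11!/8! - 11!/9! + 11!/10! - 11!/11!
= 39916800 - 39916800 + 19958400 - 6652800 + 1663200 - 332640 + 55440 - 7920 + 990 - 110 + 11 - 1
= 14684570

14684570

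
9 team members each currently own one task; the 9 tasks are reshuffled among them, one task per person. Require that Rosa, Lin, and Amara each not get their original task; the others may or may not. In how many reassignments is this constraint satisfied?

Let A_j be the event that the j-th constrained one is fixed. By inclusion-exclusion over the 3 events:
Σ_{j=0}^{3} (-1)^j C(3,j)(9-j)!
= C(3,0)·9! - C(3,1)·8! + C(3,2)·7! - C(3,3)·6!
= 362880 - 120960 + 15120 - 720
= 256320

256320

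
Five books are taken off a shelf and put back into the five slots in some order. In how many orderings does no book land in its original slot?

44

Use !n = (n-1)(!(n-1) + !(n-2)).
!5 = 4·(9 + 2) = 4·11 = 44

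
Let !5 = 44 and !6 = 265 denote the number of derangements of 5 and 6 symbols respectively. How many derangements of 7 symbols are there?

1854

!7 = (7-1)·(!6 + !5) = 6·(265 + 44) = 6·309 = 1854.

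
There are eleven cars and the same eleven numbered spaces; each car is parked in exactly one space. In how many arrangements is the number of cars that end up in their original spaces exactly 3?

2447445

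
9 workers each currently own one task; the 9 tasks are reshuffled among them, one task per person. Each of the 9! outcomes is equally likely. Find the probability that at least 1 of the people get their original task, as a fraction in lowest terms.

28673/45360

Favorable outcomes: Σ_{i≥1} C(9,i)·!(9-i) = 9·14833 + 36·1854 + 84·265 + 126·44 + 126·9 + 84·2 + 36·1 + 9·0 + 1·1 = 229384.
Total outcomes: 9! = 362880.
Probability = 229384/362880 = 28673/45360.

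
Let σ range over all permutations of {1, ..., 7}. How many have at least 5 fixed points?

22

# with exactly i fixed is C(7,i)·!(7-i); sum over i=5..7:
  i=5: C(7,5)·!2 = 21·1 = 21
  i=6: C(7,6)·!1 = 7·0 = 0
  i=7: C(7,7)·!0 = 1·1 = 1
Total = 22.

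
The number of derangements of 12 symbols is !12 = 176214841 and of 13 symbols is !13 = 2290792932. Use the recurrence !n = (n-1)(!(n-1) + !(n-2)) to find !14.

32071101049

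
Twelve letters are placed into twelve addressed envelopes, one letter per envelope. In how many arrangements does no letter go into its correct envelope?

The number of derangements of 12 is !12 = Σ_{k=0}^{12} (-1)^k·12!/k!
= 12! - 12!/1! + 12!/2! - 12!/3! + 12!/4! - 12!/5! + 12!/6! - 12!/7! + 12!/8! - 12!/9! + 12!/10! - 12!/11! + 12!/12!
= 479001600 - 479001600 + 239500800 - 79833600 + 19958400 - 3991680 + 665280 - 95040 + 11880 - 1320 + 132 - 12 + 1
= 176214841

176214841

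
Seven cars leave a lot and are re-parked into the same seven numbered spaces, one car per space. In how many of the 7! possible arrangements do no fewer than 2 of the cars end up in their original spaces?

# with exactly i fixed is C(7,i)·!(7-i); sum over i=2..7:
  i=2: C(7,2)·!5 = 21·44 = 924
  i=3: C(7,3)·!4 = 35·9 = 315
  i=4: C(7,4)·!3 = 35·2 = 70
  i=5: C(7,5)·!2 = 21·1 = 21
  i=6: C(7,6)·!1 = 7·0 = 0
  i=7: C(7,7)·!0 = 1·1 = 1
Total = 1331.

1331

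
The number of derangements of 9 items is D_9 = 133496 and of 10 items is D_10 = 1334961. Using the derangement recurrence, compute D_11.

14684570

D_11 = (11-1)·(D_10 + D_9) = 10·(1334961 + 133496) = 10·1468457 = 14684570.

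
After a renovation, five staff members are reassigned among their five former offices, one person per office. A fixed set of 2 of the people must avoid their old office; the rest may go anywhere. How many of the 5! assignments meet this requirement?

78

Inclusion-exclusion on the 2 forbidden self-matches:
Σ_{j=0}^{2} (-1)^j C(2,j)(5-j)!
= C(2,0)·5! - C(2,1)·4! + C(2,2)·3!
= 120 - 48 + 6
= 78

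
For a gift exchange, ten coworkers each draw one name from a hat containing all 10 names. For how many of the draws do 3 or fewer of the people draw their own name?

3559886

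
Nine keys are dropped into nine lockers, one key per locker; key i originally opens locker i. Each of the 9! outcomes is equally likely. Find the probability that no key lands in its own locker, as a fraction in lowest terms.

Favorable outcomes: !9 = 133496.
Total outcomes: 9! = 362880.
Probability = 133496/362880 = 16687/45360.

16687/45360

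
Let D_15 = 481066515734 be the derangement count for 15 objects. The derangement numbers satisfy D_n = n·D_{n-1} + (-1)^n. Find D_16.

7697064251745

D_16 = 16·481066515734 + 1 = 7697064251745.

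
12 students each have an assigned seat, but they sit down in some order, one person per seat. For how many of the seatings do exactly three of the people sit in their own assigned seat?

Pick the 3 fixed positions: C(12,3) = 220 ways.
The remaining 9 must be deranged: !9 = 133496.
Total: 220 × 133496 = 29369120.

29369120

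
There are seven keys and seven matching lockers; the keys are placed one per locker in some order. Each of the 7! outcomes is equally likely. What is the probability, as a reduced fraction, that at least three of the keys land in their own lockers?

Favorable outcomes: Σ_{i≥3} C(7,i)·!(7-i) = 35·9 + 35·2 + 21·1 + 7·0 + 1·1 = 407.
Total outcomes: 7! = 5040.
Probability = 407/5040 = 407/5040.

407/5040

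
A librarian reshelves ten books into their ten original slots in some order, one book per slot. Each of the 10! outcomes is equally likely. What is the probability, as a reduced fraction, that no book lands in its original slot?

Favorable outcomes: !10 = 1334961.
Total outcomes: 10! = 3628800.
Probability = 1334961/3628800 = 16481/44800.

16481/44800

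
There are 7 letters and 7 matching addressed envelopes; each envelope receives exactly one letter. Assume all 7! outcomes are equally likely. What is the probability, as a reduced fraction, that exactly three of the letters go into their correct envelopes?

1/16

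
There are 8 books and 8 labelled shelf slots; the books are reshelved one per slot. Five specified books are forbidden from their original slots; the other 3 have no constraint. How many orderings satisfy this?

21234

Inclusion-exclusion on the 5 forbidden self-matches:
Σ_{j=0}^{5} (-1)^j C(5,j)(8-j)!
= C(5,0)·8! - C(5,1)·7! + C(5,2)·6! - C(5,3)·5! + C(5,4)·4! - C(5,5)·3!
= 40320 - 25200 + 7200 - 1200 + 120 - 6
= 21234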